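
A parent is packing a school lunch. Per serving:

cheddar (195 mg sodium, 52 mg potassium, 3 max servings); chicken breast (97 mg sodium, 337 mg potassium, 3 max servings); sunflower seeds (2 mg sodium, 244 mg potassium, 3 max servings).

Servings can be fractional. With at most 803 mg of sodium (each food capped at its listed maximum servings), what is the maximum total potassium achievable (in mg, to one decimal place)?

Potassium per mg sodium: sunflower seeds 122, chicken breast 3.474, cheddar 0.2667.
Take 3 servings of sunflower seeds: uses 6 mg sodium, +732.0 mg potassium (running total 732.0 mg).
Take 3 servings of chicken breast: uses 291 mg sodium, +1011.0 mg potassium (running total 1743.0 mg).
Take 2.595 servings of cheddar: uses 506 mg sodium, +134.9 mg potassium (running total 1877.9 mg).
Filling greedily by potassium-per-mg sodium is optimal for one linear limit, giving 1877.9 mg.

1877.9 mg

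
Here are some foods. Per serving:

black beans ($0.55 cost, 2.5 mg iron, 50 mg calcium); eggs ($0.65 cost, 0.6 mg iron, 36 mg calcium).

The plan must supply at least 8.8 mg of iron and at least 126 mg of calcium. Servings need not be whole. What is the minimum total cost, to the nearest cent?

At the optimum either one food covers both requirements or two foods hit both targets exactly; no other combination can be cheaper.
black beans only: max(8.8/2.5, 126/50) = 3.52 servings → $1.94.
eggs only: max(8.8/0.6, 126/36) = 14.67 servings → $9.53.
black beans + eggs: the both-tight solution has a negative serving — not a feasible corner.
The minimum over all feasible corners is $1.94.

$1.94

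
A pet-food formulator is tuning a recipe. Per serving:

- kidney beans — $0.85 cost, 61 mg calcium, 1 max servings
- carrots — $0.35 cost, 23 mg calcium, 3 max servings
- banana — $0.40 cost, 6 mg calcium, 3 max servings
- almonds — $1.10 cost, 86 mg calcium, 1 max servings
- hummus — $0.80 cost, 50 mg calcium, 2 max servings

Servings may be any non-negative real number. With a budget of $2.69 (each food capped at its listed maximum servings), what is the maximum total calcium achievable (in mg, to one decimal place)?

Calcium per dollar: almonds 78.18, kidney beans 71.76, carrots 65.71, hummus 62.5, banana 15.
Take 1 serving of almonds: spends $1.10, +86.0 mg calcium (running total 86.0 mg).
Take 1 serving of kidney beans: spends $0.85, +61.0 mg calcium (running total 147.0 mg).
Take 2.114 servings of carrots: spends $0.74, +48.6 mg calcium (running total 195.6 mg).
Filling greedily by calcium-per-dollar is optimal for one linear limit, giving 195.6 mg.

195.6 mg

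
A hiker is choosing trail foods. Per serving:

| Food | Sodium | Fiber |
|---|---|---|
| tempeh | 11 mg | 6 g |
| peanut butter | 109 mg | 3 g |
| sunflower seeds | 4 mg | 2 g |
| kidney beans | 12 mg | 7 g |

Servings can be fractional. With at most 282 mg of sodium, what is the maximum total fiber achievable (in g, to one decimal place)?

164.5 g

Fiber per mg sodium: kidney beans 0.5833, tempeh 0.5455, sunflower seeds 0.5, peanut butter 0.02752.
With no serving limits, spend the whole sodium allowance on kidney beans: 282 mg / 12 mg × 7 g = 164.5 g.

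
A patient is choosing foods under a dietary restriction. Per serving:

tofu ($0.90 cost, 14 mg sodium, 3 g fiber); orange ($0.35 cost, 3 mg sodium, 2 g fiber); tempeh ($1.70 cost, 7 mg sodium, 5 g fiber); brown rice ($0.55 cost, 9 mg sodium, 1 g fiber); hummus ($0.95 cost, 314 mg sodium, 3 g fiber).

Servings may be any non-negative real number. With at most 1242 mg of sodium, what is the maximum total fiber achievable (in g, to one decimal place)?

887.1 g

Fiber per mg sodium: tempeh 0.7143, orange 0.6667, tofu 0.2143, brown rice 0.1111, hummus 0.009554.
With no serving limits, spend the whole sodium allowance on tempeh: 1242 mg / 7 mg × 5 g = 887.1 g.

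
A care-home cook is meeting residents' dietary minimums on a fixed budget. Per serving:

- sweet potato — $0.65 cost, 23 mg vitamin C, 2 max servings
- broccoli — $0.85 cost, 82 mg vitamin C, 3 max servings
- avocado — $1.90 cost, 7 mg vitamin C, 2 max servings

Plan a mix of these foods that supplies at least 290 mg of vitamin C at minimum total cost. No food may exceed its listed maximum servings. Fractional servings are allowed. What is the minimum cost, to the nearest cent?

Cost per mg of vitamin C: broccoli $0.0104, sweet potato $0.0283, avocado $0.2714.
Take 3 servings of broccoli: +246.0 mg vitamin C for $2.55 (total $2.55, still need 44.0 mg).
Take 1.913 servings of sweet potato: +44.0 mg vitamin C for $1.24 (total $3.79, still need 0.0 mg).
Greedy by cheapest-per-mg is optimal for a single linear constraint, so the minimum cost is $3.79.

$3.79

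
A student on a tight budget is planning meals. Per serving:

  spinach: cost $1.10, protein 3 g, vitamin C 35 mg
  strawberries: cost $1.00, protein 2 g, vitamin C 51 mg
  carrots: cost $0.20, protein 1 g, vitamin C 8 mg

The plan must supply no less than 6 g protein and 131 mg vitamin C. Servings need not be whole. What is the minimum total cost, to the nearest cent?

Two binding constraints pin down two serving amounts, so the optimal mix uses at most two foods. The candidates are each food alone (scaled to the tighter of protein/vitamin C) and each pair with both constraints tight.
spinach only: max(6/3, 131/35) = 3.743 servings → $4.12.
strawberries only: max(6/2, 131/51) = 3 servings → $3.00.
carrots only: max(6/1, 131/8) = 16.38 servings → $3.27.
spinach + strawberries with both tight: 0.5301 servings and 2.205 servings → $2.79.
spinach + carrots: intersection lies outside the first quadrant.
strawberries + carrots with both tight: 2.371 servings and 1.257 servings → $2.62.
So the least-cost plan costs $2.62.

$2.62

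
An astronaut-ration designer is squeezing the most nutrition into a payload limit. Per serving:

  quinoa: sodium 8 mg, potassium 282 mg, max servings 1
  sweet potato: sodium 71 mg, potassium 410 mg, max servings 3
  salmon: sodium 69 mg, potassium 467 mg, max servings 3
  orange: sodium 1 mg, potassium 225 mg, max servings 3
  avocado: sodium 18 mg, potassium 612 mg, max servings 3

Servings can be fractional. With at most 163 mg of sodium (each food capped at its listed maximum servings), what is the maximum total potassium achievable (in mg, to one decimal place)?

3456.3 mg

Potassium per mg sodium: orange 225, quinoa 35.25, avocado 34, salmon 6.768, sweet potato 5.775.
Take 3 servings of orange: uses 3 mg sodium, +675.0 mg potassium (running total 675.0 mg).
Take 1 serving of quinoa: uses 8 mg sodium, +282.0 mg potassium (running total 957.0 mg).
Take 3 servings of avocado: uses 54 mg sodium, +1836.0 mg potassium (running total 2793.0 mg).
Take 1.42 servings of salmon: uses 98 mg sodium, +663.3 mg potassium (running total 3456.3 mg).
Filling greedily by potassium-per-mg sodium is optimal for one linear limit, giving 3456.3 mg.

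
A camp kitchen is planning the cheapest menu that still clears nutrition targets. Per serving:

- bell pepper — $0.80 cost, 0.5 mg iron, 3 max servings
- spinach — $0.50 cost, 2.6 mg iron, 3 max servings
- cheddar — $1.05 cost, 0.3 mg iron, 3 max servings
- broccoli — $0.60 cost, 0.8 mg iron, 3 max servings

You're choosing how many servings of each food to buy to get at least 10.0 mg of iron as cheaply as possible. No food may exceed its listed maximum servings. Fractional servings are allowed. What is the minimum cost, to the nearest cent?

$3.15

Cost per mg of iron: spinach $0.1923, broccoli $0.7500, bell pepper $1.6000, cheddar $3.5000.
Take 3 servings of spinach: +7.8 mg iron for $1.50 (total $1.50, still need 2.2 mg).
Take 2.75 servings of broccoli: +2.2 mg iron for $1.65 (total $3.15, still need 0.0 mg).
Filling from the cheapest source first is optimal under one linear minimum: $3.15.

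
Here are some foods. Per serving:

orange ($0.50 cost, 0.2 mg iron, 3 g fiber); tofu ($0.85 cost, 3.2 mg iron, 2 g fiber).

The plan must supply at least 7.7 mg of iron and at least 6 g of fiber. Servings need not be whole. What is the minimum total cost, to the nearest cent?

$2.23

Minimising a linear cost over {iron ≥ 7.7, fiber ≥ 6, servings ≥ 0} — the optimum is at a vertex, using one or two foods.
orange only: max(7.7/0.2, 6/3) = 38.5 servings → $19.25.
tofu only: max(7.7/3.2, 6/2) = 3 servings → $2.55.
orange + tofu with both tight: 0.413 servings and 2.38 servings → $2.23.
So the least-cost plan costs $2.23.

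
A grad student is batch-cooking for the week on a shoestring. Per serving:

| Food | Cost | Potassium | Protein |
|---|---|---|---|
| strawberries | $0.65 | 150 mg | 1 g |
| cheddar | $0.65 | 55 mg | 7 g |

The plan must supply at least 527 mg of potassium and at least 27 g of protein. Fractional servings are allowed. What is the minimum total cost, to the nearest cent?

$3.74

Check every corner: each single food scaled to meet both minima, and each pair solved so both constraints bind.
strawberries only: max(527/150, 27/1) = 27 servings → $17.55.
cheddar only: max(527/55, 27/7) = 9.582 servings → $6.23.
strawberries + cheddar with both tight: 2.215 servings and 3.541 servings → $3.74.
Cheapest feasible corner: $3.74.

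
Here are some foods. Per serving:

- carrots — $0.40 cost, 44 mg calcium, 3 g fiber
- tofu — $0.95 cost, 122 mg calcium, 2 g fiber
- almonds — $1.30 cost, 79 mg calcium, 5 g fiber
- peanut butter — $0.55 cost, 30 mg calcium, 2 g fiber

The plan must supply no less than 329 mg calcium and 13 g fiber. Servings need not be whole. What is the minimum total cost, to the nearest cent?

$2.75

Two binding constraints pin down two serving amounts, so the optimal mix uses at most two foods. The candidates are each food alone (scaled to the tighter of calcium/fiber) and each pair with both constraints tight.
carrots only: max(329/44, 13/3) = 7.477 servings → $2.99.
tofu only: max(329/122, 13/2) = 6.5 servings → $6.17.
almonds only: max(329/79, 13/5) = 4.165 servings → $5.41.
peanut butter only: max(329/30, 13/2) = 10.97 servings → $6.03.
carrots + tofu with both tight: 3.338 servings and 1.493 servings → $2.75.
carrots + almonds: intersection lies outside the first quadrant.
carrots + peanut butter: intersection lies outside the first quadrant.
tofu + almonds with both tight: 1.367 servings and 2.053 servings → $3.97.
tofu + peanut butter with both tight: 1.457 servings and 5.043 servings → $4.16.
almonds + peanut butter with both targets exact would need a negative amount; discard.
Cheapest feasible corner: $2.75.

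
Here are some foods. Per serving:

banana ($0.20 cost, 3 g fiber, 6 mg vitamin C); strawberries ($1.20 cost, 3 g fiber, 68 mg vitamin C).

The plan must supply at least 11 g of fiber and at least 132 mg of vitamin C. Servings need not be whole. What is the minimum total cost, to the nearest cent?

For a min-cost LP with two ≥-constraints, a basic feasible solution has at most two positive variables.
banana only: max(11/3, 132/6) = 22 servings → $4.40.
strawberries only: max(11/3, 132/68) = 3.667 servings → $4.40.
banana + strawberries with both tight: 1.892 servings and 1.774 servings → $2.51.
So the least-cost plan costs $2.51.

$2.51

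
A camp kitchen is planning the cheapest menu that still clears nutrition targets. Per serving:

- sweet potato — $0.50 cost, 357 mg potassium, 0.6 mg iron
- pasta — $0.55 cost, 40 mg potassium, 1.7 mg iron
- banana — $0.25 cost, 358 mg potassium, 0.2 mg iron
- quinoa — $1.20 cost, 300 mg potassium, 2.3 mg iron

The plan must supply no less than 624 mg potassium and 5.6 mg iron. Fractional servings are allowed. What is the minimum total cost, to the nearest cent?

$2.07

Check every corner: each single food scaled to meet both minima, and each pair solved so both constraints bind.
sweet potato only: max(624/357, 5.6/0.6) = 9.333 servings → $4.67.
pasta only: max(624/40, 5.6/1.7) = 15.6 servings → $8.58.
banana only: max(624/358, 5.6/0.2) = 28 servings → $7.00.
quinoa only: max(624/300, 5.6/2.3) = 2.435 servings → $2.92.
sweet potato + pasta with both tight: 1.436 servings and 2.787 servings → $2.25.
sweet potato + banana: intersection lies outside the first quadrant.
sweet potato + quinoa: the both-tight solution has a negative serving — not a feasible corner.
pasta + banana with both tight: 3.13 servings and 1.393 servings → $2.07.
pasta + quinoa with both tight: 0.5856 servings and 2.002 servings → $2.72.
banana + quinoa with both targets exact would need a negative amount; discard.
Cheapest feasible corner: $2.07.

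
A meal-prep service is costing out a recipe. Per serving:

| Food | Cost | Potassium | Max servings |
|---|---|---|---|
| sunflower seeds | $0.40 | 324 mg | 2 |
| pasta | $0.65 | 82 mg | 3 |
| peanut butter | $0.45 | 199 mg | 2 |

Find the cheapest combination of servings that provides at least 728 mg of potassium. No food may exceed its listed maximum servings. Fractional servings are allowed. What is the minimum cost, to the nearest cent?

$0.98

Cost per mg of potassium: sunflower seeds $0.0012, peanut butter $0.0023, pasta $0.0079.
Take 2 servings of sunflower seeds: +648.0 mg potassium for $0.80 (total $0.80, still need 80.0 mg).
Take 0.402 servings of peanut butter: +80.0 mg potassium for $0.18 (total $0.98, still need 0.0 mg).
Filling from the cheapest source first is optimal under one linear minimum: $0.98.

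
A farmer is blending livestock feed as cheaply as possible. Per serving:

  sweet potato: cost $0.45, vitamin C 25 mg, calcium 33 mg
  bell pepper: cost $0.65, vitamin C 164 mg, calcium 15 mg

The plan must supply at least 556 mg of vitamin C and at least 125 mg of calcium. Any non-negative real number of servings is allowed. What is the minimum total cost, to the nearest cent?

The cheapest plan sits at a corner of the feasible region — with two constraints it uses at most two foods.
sweet potato only: max(556/25, 125/33) = 22.24 servings → $10.01.
bell pepper only: max(556/164, 125/15) = 8.333 servings → $5.42.
sweet potato + bell pepper with both tight: 2.414 servings and 3.022 servings → $3.05.
The minimum over all feasible corners is $3.05.

$3.05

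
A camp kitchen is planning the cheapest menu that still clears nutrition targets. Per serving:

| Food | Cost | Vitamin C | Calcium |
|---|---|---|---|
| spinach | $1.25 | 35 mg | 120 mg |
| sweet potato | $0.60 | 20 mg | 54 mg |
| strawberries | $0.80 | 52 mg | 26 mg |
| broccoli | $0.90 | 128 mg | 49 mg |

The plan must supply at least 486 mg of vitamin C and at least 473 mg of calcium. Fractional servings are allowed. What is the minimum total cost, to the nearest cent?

$6.12

A basic optimal solution has at most two foods positive. Try each food alone and each pair with both targets met exactly.
spinach only: max(486/35, 473/120) = 13.89 servings → $17.36.
sweet potato only: max(486/20, 473/54) = 24.3 servings → $14.58.
strawberries only: max(486/52, 473/26) = 18.19 servings → $14.55.
broccoli only: max(486/128, 473/49) = 9.653 servings → $8.69.
spinach + sweet potato: intersection lies outside the first quadrant.
spinach + strawberries with both tight: 2.244 servings and 7.836 servings → $9.07.
spinach + broccoli with both tight: 2.692 servings and 3.061 servings → $6.12.
sweet potato + strawberries with both tight: 5.227 servings and 7.336 servings → $9.00.
sweet potato + broccoli with both tight: 6.192 servings and 2.829 servings → $6.26.
strawberries + broccoli: the both-tight solution has a negative serving — not a feasible corner.
Cheapest feasible corner: $6.12.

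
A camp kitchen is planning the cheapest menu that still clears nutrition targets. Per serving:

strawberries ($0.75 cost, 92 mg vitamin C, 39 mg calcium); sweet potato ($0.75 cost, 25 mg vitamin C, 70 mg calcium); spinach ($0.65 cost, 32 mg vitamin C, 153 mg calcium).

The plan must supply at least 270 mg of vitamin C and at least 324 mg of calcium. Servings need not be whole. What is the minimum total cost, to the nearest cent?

Minimising a linear cost over {vitamin C ≥ 270, calcium ≥ 324, servings ≥ 0} — the optimum is at a vertex, using one or two foods.
strawberries only: max(270/92, 324/39) = 8.308 servings → $6.23.
sweet potato only: max(270/25, 324/70) = 10.8 servings → $8.10.
spinach only: max(270/32, 324/153) = 8.438 servings → $5.48.
strawberries + sweet potato with both tight: 1.976 servings and 3.528 servings → $4.13.
strawberries + spinach with both tight: 2.412 servings and 1.503 servings → $2.79.
sweet potato + spinach with both targets exact would need a negative amount; discard.
The minimum over all feasible corners is $2.79.

$2.79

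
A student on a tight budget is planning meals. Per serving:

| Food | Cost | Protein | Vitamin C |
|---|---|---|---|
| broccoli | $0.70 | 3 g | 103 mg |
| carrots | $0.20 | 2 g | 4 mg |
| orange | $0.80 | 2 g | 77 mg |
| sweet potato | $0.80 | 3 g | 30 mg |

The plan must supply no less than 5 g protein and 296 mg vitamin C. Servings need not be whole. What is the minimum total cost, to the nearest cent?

$2.01

With two linear requirements the optimum uses one or two foods; enumerate the corners.
broccoli only: max(5/3, 296/103) = 2.874 servings → $2.01.
carrots only: max(5/2, 296/4) = 74 servings → $14.80.
orange only: max(5/2, 296/77) = 3.844 servings → $3.08.
sweet potato only: max(5/3, 296/30) = 9.867 servings → $7.89.
broccoli + carrots with both targets exact would need a negative amount; discard.
broccoli + orange with both targets exact would need a negative amount; discard.
broccoli + sweet potato with both targets exact would need a negative amount; discard.
carrots + orange with both targets exact would need a negative amount; discard.
carrots + sweet potato with both targets exact would need a negative amount; discard.
orange + sweet potato: intersection lies outside the first quadrant.
Cheapest feasible corner: $2.01.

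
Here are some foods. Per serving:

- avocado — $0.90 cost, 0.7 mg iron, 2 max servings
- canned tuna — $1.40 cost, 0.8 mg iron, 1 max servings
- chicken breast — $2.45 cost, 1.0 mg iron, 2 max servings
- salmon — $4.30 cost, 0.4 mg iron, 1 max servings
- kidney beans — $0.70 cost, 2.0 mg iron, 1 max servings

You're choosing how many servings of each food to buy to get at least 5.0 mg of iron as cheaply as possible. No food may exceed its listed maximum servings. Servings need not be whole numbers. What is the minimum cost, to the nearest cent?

$5.86

Cost per mg of iron: kidney beans $0.3500, avocado $1.2857, canned tuna $1.7500, chicken breast $2.4500, salmon $10.7500.
Take 1 serving of kidney beans: +2.0 mg iron for $0.70 (total $0.70, still need 3.0 mg).
Take 2 servings of avocado: +1.4 mg iron for $1.80 (total $2.50, still need 1.6 mg).
Take 1 serving of canned tuna: +0.8 mg iron for $1.40 (total $3.90, still need 0.8 mg).
Take 0.8 servings of chicken breast: +0.8 mg iron for $1.96 (total $5.86, still need 0.0 mg).
Greedy by cheapest-per-mg is optimal for a single linear constraint, so the minimum cost is $5.86.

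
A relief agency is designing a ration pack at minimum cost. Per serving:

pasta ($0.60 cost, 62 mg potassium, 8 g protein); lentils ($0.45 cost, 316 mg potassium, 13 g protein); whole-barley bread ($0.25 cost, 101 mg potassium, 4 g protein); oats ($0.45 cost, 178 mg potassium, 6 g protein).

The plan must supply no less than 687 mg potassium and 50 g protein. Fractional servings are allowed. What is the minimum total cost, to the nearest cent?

$1.73

At the optimum either one food covers both requirements or two foods hit both targets exactly; no other combination can be cheaper.
pasta only: max(687/62, 50/8) = 11.08 servings → $6.65.
lentils only: max(687/316, 50/13) = 3.846 servings → $1.73.
whole-barley bread only: max(687/101, 50/4) = 12.5 servings → $3.12.
oats only: max(687/178, 50/6) = 8.333 servings → $3.75.
pasta + lentils with both tight: 3.989 servings and 1.391 servings → $3.02.
pasta + whole-barley bread with both tight: 4.111 servings and 4.279 servings → $3.54.
pasta + oats with both tight: 4.542 servings and 2.278 servings → $3.75.
lentils + whole-barley bread with both targets exact would need a negative amount; discard.
lentils + oats with both targets exact would need a negative amount; discard.
whole-barley bread + oats: the both-tight solution has a negative serving — not a feasible corner.
The minimum over all feasible corners is $1.73.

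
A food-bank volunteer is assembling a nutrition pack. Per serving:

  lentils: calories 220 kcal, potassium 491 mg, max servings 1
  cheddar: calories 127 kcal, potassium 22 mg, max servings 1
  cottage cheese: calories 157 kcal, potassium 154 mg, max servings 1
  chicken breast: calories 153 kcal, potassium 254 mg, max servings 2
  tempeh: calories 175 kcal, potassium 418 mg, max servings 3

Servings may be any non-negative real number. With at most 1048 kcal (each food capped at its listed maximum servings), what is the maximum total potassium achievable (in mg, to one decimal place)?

2248.0 mg

Potassium per kcal: tempeh 2.389, lentils 2.232, chicken breast 1.66, cottage cheese 0.9809, cheddar 0.1732.
Take 3 servings of tempeh: uses 525 kcal, +1254.0 mg potassium (running total 1254.0 mg).
Take 1 serving of lentils: uses 220 kcal, +491.0 mg potassium (running total 1745.0 mg).
Take 1.98 servings of chicken breast: uses 303 kcal, +503.0 mg potassium (running total 2248.0 mg).
Filling greedily by potassium-per-kcal is optimal for one linear limit, giving 2248.0 mg.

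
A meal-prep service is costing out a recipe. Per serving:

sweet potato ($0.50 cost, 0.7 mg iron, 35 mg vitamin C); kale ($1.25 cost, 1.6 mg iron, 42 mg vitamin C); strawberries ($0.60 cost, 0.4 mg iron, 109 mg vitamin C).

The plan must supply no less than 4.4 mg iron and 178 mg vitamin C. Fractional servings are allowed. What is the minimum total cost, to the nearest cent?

$3.14

sweet potato only: max(4.4/0.7, 178/35) = 6.286 servings → $3.14.
kale only: max(4.4/1.6, 178/42) = 4.238 servings → $5.30.
strawberries only: max(4.4/0.4, 178/109) = 11 servings → $6.60.
sweet potato + kale with both tight: 3.759 servings and 1.105 servings → $3.26.
sweet potato + strawberries with both targets exact would need a negative amount; discard.
kale + strawberries with both tight: 2.591 servings and 0.6345 servings → $3.62.
Cheapest feasible corner: $3.14.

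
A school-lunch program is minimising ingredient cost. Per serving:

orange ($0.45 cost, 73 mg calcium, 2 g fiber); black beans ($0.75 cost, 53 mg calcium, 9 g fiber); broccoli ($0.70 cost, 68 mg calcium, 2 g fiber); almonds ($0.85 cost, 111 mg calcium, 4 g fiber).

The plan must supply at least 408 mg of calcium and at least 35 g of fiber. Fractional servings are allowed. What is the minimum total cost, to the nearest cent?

$3.85

A basic optimal solution has at most two foods positive. Try each food alone and each pair with both targets met exactly.
orange only: max(408/73, 35/2) = 17.5 servings → $7.88.
black beans only: max(408/53, 35/9) = 7.698 servings → $5.77.
broccoli only: max(408/68, 35/2) = 17.5 servings → $12.25.
almonds only: max(408/111, 35/4) = 8.75 servings → $7.44.
orange + black beans with both tight: 3.298 servings and 3.156 servings → $3.85.
orange + broccoli with both targets exact would need a negative amount; discard.
orange + almonds with both targets exact would need a negative amount; discard.
black beans + broccoli with both tight: 3.091 servings and 3.591 servings → $4.83.
black beans + almonds with both tight: 2.863 servings and 2.309 servings → $4.11.
broccoli + almonds: the both-tight solution has a negative serving — not a feasible corner.
The minimum over all feasible corners is $3.85.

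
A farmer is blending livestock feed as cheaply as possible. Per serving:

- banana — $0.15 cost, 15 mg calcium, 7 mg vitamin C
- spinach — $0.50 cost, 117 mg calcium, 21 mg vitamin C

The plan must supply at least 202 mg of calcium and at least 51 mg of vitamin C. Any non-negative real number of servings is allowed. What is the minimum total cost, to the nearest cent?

Check every corner: each single food scaled to meet both minima, and each pair solved so both constraints bind.
banana only: max(202/15, 51/7) = 13.47 servings → $2.02.
spinach only: max(202/117, 51/21) = 2.429 servings → $1.21.
banana + spinach with both tight: 3.423 servings and 1.288 servings → $1.16.
The minimum over all feasible corners is $1.16.

$1.16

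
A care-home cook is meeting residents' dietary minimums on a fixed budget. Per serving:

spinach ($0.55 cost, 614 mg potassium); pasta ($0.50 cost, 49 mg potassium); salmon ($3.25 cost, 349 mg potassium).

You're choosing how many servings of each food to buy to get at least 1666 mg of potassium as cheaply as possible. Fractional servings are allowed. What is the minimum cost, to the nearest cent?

Cost per mg of potassium: spinach $0.0009, salmon $0.0093, pasta $0.0102.
With no serving limits, use only spinach: 1666 mg / 614 mg = 2.713 servings × $0.55 = $1.49.

$1.49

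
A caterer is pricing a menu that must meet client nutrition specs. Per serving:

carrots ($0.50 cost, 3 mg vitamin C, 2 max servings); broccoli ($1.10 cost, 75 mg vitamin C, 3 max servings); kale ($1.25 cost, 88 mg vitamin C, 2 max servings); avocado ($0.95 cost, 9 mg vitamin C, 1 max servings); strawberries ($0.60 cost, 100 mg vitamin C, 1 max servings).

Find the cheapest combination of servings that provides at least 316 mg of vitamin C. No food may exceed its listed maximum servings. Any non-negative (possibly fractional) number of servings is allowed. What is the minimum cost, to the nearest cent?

Cost per mg of vitamin C: strawberries $0.0060, kale $0.0142, broccoli $0.0147, avocado $0.1056, carrots $0.1667.
Take 1 serving of strawberries: +100.0 mg vitamin C for $0.60 (total $0.60, still need 216.0 mg).
Take 2 servings of kale: +176.0 mg vitamin C for $2.50 (total $3.10, still need 40.0 mg).
Take 0.5333 servings of broccoli: +40.0 mg vitamin C for $0.59 (total $3.69, still need 0.0 mg).
Greedy by cheapest-per-mg is optimal for a single linear constraint, so the minimum cost is $3.69.

$3.69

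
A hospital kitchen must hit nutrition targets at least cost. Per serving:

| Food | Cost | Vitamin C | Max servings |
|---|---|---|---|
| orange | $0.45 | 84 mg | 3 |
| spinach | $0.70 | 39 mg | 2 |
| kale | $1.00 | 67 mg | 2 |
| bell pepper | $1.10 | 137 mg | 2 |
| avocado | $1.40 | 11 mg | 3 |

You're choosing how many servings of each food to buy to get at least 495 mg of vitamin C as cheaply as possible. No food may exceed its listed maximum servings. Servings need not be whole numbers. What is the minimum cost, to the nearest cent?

Cost per mg of vitamin C: orange $0.0054, bell pepper $0.0080, kale $0.0149, spinach $0.0179, avocado $0.1273.
Take 3 servings of orange: +252.0 mg vitamin C for $1.35 (total $1.35, still need 243.0 mg).
Take 1.774 servings of bell pepper: +243.0 mg vitamin C for $1.95 (total $3.30, still need 0.0 mg).
Greedy by cheapest-per-mg is optimal for a single linear constraint, so the minimum cost is $3.30.

$3.30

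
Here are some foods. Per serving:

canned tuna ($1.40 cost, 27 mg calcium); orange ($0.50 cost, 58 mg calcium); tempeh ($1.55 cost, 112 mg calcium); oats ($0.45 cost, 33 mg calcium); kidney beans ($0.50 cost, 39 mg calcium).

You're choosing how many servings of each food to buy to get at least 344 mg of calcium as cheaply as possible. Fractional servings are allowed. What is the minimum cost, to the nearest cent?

$2.97

Cost per mg of calcium: orange $0.0086, kidney beans $0.0128, oats $0.0136, tempeh $0.0138, canned tuna $0.0519.
With no serving limits, use only orange: 344 mg / 58 mg = 5.931 servings × $0.50 = $2.97.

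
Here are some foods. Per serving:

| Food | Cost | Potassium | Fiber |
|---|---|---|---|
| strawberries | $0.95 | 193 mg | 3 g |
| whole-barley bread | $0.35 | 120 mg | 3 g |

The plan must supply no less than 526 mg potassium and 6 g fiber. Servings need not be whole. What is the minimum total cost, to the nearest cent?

$1.53

For a min-cost LP with two ≥-constraints, a basic feasible solution has at most two positive variables.
strawberries only: max(526/193, 6/3) = 2.725 servings → $2.59.
whole-barley bread only: max(526/120, 6/3) = 4.383 servings → $1.53.
strawberries + whole-barley bread: intersection lies outside the first quadrant.
So the least-cost plan costs $1.53.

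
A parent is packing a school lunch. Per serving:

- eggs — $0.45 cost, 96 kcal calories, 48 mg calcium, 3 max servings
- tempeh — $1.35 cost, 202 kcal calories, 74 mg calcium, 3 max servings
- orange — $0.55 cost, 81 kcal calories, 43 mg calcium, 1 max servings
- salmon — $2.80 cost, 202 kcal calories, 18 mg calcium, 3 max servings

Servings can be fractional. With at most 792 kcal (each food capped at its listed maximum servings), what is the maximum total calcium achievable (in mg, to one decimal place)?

342.0 mg

Calcium per kcal: orange 0.5309, eggs 0.5, tempeh 0.3663, salmon 0.08911.
Take 1 serving of orange: uses 81 kcal, +43.0 mg calcium (running total 43.0 mg).
Take 3 servings of eggs: uses 288 kcal, +144.0 mg calcium (running total 187.0 mg).
Take 2.094 servings of tempeh: uses 423 kcal, +155.0 mg calcium (running total 342.0 mg).
Filling greedily by calcium-per-kcal is optimal for one linear limit, giving 342.0 mg.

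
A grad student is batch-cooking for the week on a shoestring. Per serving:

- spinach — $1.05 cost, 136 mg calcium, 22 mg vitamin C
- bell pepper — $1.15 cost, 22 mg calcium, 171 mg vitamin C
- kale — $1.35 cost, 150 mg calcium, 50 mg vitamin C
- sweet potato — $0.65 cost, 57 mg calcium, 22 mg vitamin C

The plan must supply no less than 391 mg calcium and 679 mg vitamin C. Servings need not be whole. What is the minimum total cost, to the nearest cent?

$6.62

For a min-cost LP with two ≥-constraints, a basic feasible solution has at most two positive variables.
spinach only: max(391/136, 679/22) = 30.86 servings → $32.41.
bell pepper only: max(391/22, 679/171) = 17.77 servings → $20.44.
kale only: max(391/150, 679/50) = 13.58 servings → $18.33.
sweet potato only: max(391/57, 679/22) = 30.86 servings → $20.06.
spinach + bell pepper with both tight: 2.28 servings and 3.677 servings → $6.62.
spinach + kale: intersection lies outside the first quadrant.
spinach + sweet potato: intersection lies outside the first quadrant.
bell pepper + kale with both tight: 3.352 servings and 2.115 servings → $6.71.
bell pepper + sweet potato with both tight: 3.25 servings and 5.605 servings → $7.38.
kale + sweet potato with both targets exact would need a negative amount; discard.
So the least-cost plan costs $6.62.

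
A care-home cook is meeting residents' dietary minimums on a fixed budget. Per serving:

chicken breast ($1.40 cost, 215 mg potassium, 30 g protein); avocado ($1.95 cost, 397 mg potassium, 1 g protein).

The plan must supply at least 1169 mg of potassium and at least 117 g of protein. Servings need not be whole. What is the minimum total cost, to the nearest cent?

Compare the cost at each extreme point of the feasible region.
chicken breast only: max(1169/215, 117/30) = 5.437 servings → $7.61.
avocado only: max(1169/397, 117/1) = 117 servings → $228.15.
chicken breast + avocado with both tight: 3.872 servings and 0.8478 servings → $7.07.
Cheapest feasible corner: $7.07.

$7.07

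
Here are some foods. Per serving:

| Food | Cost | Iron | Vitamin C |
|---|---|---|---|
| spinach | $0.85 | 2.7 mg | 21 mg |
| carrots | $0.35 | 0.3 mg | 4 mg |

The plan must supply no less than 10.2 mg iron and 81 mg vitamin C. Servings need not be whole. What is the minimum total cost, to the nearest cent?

$3.28

Check every corner: each single food scaled to meet both minima, and each pair solved so both constraints bind.
spinach only: max(10.2/2.7, 81/21) = 3.857 servings → $3.28.
carrots only: max(10.2/0.3, 81/4) = 34 servings → $11.90.
spinach + carrots with both tight: 3.667 servings and 1 serving → $3.47.
So the least-cost plan costs $3.28.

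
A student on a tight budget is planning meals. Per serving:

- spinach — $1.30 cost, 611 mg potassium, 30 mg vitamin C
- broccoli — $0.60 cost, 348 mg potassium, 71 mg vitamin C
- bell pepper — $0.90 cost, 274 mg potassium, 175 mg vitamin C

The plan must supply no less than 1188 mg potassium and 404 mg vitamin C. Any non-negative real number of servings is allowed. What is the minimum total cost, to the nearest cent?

$2.63

Compare the cost at each extreme point of the feasible region.
spinach only: max(1188/611, 404/30) = 13.47 servings → $17.51.
broccoli only: max(1188/348, 404/71) = 5.69 servings → $3.41.
bell pepper only: max(1188/274, 404/175) = 4.336 servings → $3.90.
spinach + broccoli with both targets exact would need a negative amount; discard.
spinach + bell pepper with both tight: 0.9848 servings and 2.14 servings → $3.21.
broccoli + bell pepper with both tight: 2.345 servings and 1.357 servings → $2.63.
The minimum over all feasible corners is $2.63.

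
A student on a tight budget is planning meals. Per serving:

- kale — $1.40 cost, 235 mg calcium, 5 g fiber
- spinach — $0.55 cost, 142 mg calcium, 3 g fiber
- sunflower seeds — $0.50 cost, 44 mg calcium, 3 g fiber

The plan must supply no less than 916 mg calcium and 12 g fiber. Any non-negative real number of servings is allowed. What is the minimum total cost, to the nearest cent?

The cheapest plan sits at a corner of the feasible region — with two constraints it uses at most two foods.
kale only: max(916/235, 12/5) = 3.898 servings → $5.46.
spinach only: max(916/142, 12/3) = 6.451 servings → $3.55.
sunflower seeds only: max(916/44, 12/3) = 20.82 servings → $10.41.
kale + spinach: the both-tight solution has a negative serving — not a feasible corner.
kale + sunflower seeds: intersection lies outside the first quadrant.
spinach + sunflower seeds: the both-tight solution has a negative serving — not a feasible corner.
So the least-cost plan costs $3.55.

$3.55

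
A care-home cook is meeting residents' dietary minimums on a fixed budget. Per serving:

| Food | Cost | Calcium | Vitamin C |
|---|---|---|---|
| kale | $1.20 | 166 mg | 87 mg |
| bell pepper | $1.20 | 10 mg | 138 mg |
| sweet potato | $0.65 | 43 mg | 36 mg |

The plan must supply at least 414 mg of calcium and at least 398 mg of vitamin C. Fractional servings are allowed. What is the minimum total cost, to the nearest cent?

$4.53

Minimising a linear cost over {calcium ≥ 414, vitamin C ≥ 398, servings ≥ 0} — the optimum is at a vertex, using one or two foods.
kale only: max(414/166, 398/87) = 4.575 servings → $5.49.
bell pepper only: max(414/10, 398/138) = 41.4 servings → $49.68.
sweet potato only: max(414/43, 398/36) = 11.06 servings → $7.19.
kale + bell pepper with both tight: 2.412 servings and 1.364 servings → $4.53.
kale + sweet potato with both targets exact would need a negative amount; discard.
bell pepper + sweet potato with both tight: 0.3965 servings and 9.536 servings → $6.67.
So the least-cost plan costs $4.53.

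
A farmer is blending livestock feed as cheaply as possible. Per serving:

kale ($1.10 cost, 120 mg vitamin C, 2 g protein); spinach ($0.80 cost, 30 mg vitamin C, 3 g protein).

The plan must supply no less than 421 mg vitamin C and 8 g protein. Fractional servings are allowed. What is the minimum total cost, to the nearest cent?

$4.07

Compare the cost at each extreme point of the feasible region.
kale only: max(421/120, 8/2) = 4 servings → $4.40.
spinach only: max(421/30, 8/3) = 14.03 servings → $11.23.
kale + spinach with both tight: 3.41 servings and 0.3933 servings → $4.07.
Cheapest feasible corner: $4.07.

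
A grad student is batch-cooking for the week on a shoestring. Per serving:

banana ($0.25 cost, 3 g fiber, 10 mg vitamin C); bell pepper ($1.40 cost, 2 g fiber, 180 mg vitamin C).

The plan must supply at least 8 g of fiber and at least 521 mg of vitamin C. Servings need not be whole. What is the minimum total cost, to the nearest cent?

$4.18

A basic optimal solution has at most two foods positive. Try each food alone and each pair with both targets met exactly.
banana only: max(8/3, 521/10) = 52.1 servings → $13.03.
bell pepper only: max(8/2, 521/180) = 4 servings → $5.60.
banana + bell pepper with both tight: 0.7654 servings and 2.852 servings → $4.18.
So the least-cost plan costs $4.18.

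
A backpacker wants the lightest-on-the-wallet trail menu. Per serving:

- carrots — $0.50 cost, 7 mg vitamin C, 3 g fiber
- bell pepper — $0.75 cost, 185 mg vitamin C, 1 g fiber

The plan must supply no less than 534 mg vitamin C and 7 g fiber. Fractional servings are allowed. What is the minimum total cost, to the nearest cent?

$2.82

For a min-cost LP with two ≥-constraints, a basic feasible solution has at most two positive variables.
carrots only: max(534/7, 7/3) = 76.29 servings → $38.14.
bell pepper only: max(534/185, 7/1) = 7 servings → $5.25.
carrots + bell pepper with both tight: 1.389 servings and 2.834 servings → $2.82.
The minimum over all feasible corners is $2.82.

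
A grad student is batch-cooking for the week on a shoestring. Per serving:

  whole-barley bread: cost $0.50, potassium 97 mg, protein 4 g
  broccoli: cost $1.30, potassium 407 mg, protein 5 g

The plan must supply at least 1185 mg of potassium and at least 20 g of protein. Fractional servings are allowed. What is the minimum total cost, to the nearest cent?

At the optimum either one food covers both requirements or two foods hit both targets exactly; no other combination can be cheaper.
whole-barley bread only: max(1185/97, 20/4) = 12.22 servings → $6.11.
broccoli only: max(1185/407, 20/5) = 4 servings → $5.20.
whole-barley bread + broccoli with both tight: 1.938 servings and 2.45 servings → $4.15.
The minimum over all feasible corners is $4.15.

$4.15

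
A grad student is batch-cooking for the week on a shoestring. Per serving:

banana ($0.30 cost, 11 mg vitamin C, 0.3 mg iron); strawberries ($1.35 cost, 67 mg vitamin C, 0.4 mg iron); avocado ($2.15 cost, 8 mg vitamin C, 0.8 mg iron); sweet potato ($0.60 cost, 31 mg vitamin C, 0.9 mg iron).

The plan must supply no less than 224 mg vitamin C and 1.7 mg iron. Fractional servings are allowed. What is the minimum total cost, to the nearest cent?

$4.34

The cheapest plan sits at a corner of the feasible region — with two constraints it uses at most two foods.
banana only: max(224/11, 1.7/0.3) = 20.36 servings → $6.11.
strawberries only: max(224/67, 1.7/0.4) = 4.25 servings → $5.74.
avocado only: max(224/8, 1.7/0.8) = 28 servings → $60.20.
sweet potato only: max(224/31, 1.7/0.9) = 7.226 servings → $4.34.
banana + strawberries with both tight: 1.548 servings and 3.089 servings → $4.63.
banana + avocado: intersection lies outside the first quadrant.
banana + sweet potato: the both-tight solution has a negative serving — not a feasible corner.
strawberries + avocado with both tight: 3.286 servings and 0.4821 servings → $5.47.
strawberries + sweet potato with both tight: 3.109 servings and 0.5073 servings → $4.50.
avocado + sweet potato with both targets exact would need a negative amount; discard.
Cheapest feasible corner: $4.34.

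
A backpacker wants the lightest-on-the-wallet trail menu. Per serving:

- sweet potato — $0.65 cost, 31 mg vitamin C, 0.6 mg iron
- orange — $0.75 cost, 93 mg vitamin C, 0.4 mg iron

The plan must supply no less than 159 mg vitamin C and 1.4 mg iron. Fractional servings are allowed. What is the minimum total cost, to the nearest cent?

$1.90

An LP optimum is at a vertex; with two nutrient constraints at most two foods are used. Check each candidate.
sweet potato only: max(159/31, 1.4/0.6) = 5.129 servings → $3.33.
orange only: max(159/93, 1.4/0.4) = 3.5 servings → $2.62.
sweet potato + orange with both tight: 1.535 servings and 1.198 servings → $1.90.
The minimum over all feasible corners is $1.90.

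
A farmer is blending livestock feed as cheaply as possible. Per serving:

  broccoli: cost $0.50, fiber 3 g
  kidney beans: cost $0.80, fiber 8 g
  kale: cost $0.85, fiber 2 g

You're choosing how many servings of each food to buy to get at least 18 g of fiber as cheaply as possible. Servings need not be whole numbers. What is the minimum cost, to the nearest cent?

$1.80

Cost per g of fiber: kidney beans $0.1000, broccoli $0.1667, kale $0.4250.
With no serving limits, use only kidney beans: 18 g / 8 g = 2.25 servings × $0.80 = $1.80.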